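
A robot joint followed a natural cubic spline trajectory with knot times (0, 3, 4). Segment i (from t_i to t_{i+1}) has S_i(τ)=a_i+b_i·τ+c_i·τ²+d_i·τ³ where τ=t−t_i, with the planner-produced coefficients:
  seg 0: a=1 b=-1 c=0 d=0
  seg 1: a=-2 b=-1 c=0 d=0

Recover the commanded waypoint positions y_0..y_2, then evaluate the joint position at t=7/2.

y_0=1 y_1=-2 y_2=-3
S(7/2) = -5/2

y_0 = S_0(0) = a_0 = 1
y_1 = S_1(0) = a_1 = -2
y_2 = S_1(1) = -3
t_q=7/2 is in segment 1 (τ=1/2); S_1(τ)=-5/2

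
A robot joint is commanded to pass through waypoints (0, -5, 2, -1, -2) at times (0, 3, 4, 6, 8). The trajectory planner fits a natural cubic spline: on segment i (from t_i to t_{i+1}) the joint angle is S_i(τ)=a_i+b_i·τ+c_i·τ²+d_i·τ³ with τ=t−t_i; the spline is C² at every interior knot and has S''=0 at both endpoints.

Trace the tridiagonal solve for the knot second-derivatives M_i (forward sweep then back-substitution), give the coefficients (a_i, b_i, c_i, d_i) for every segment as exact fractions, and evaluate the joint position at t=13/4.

Δ: Δ0=-5/3, Δ1=7, Δ2=-3/2, Δ3=-1/2
row 1: diag=8, rhs=52; c'=1/8, d'=13/2
row 2: denom=6−1·1/8=47/8; d'=(-51−1·13/2)/(47/8)=-460/47
row 3: denom=8−2·16/47=344/47; d'=(6−2·-460/47)/(344/47)=601/172
back: M3=601/172
back: M2=-460/47−16/47·601/172=-472/43
back: M1=13/2−1/8·-472/43=677/86
M: M0=0, M1=677/86, M2=-472/43, M3=601/172, M4=0
seg 0: a=0, c=M0/2=0, d=(M1−M0)/(6·3)=677/1548, b=Δ0−h0·(2M0+M1)/6=-2891/516
seg 1: a=-5, c=M1/2=677/172, d=(M2−M1)/(6·1)=-1621/516, b=Δ1−h1·(2M1+M2)/6=1601/258
seg 2: a=2, c=M2/2=-236/43, d=(M3−M2)/(6·2)=2489/2064, b=Δ2−h2·(2M2+M3)/6=2401/516
seg 3: a=-1, c=M3/2=601/344, d=(M4−M3)/(6·2)=-601/2064, b=Δ3−h3·(2M3+M4)/6=-365/129
t_q=13/4 → seg 1, τ=1/4; S=-5+1601/258·τ+677/172·τ²+-1621/516·τ³=-35795/11008

  seg 0: a=0 b=-2891/516 c=0 d=677/1548
  seg 1: a=-5 b=1601/258 c=677/172 d=-1621/516
  seg 2: a=2 b=2401/516 c=-236/43 d=2489/2064
  seg 3: a=-1 b=-365/129 c=601/344 d=-601/2064
S(13/4) = -35795/11008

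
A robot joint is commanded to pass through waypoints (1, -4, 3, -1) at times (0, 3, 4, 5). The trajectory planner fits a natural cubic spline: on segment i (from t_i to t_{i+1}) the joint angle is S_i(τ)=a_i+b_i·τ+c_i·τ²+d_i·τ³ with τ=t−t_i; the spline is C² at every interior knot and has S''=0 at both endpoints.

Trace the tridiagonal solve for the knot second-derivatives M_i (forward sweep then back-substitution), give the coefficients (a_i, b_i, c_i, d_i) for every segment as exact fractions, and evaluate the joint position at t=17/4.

  seg 0: a=1 b=-566/93 c=0 d=137/279
  seg 1: a=-4 b=667/93 c=137/31 d=-427/93
  seg 2: a=3 b=208/93 c=-290/31 d=290/93
S(17/4) = 2999/992

Δ: Δ0=-5/3, Δ1=7, Δ2=-4
row 1: diag=8, rhs=52; c'=1/8, d'=13/2
row 2: denom=4−1·1/8=31/8; d'=(-66−1·13/2)/(31/8)=-580/31
back: M2=-580/31
back: M1=13/2−1/8·-580/31=274/31
M: M0=0, M1=274/31, M2=-580/31, M3=0
seg 0: a=1, c=M0/2=0, d=(M1−M0)/(6·3)=137/279, b=Δ0−h0·(2M0+M1)/6=-566/93
seg 1: a=-4, c=M1/2=137/31, d=(M2−M1)/(6·1)=-427/93, b=Δ1−h1·(2M1+M2)/6=667/93
seg 2: a=3, c=M2/2=-290/31, d=(M3−M2)/(6·1)=290/93, b=Δ2−h2·(2M2+M3)/6=208/93
t_q=17/4 → seg 2, τ=1/4; S=3+208/93·τ+-290/31·τ²+290/93·τ³=2999/992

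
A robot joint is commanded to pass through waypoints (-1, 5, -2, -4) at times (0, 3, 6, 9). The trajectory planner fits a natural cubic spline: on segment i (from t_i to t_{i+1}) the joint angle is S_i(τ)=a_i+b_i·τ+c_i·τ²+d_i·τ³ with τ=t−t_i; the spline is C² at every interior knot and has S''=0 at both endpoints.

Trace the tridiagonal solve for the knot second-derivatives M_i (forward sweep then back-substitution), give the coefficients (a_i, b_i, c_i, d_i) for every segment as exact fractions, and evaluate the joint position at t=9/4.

Δ: Δ0=2, Δ1=-7/3, Δ2=-2/3
row 1: diag=12, rhs=-26; c'=1/4, d'=-13/6
row 2: denom=12−3·1/4=45/4; d'=(10−3·-13/6)/(45/4)=22/15
back: M2=22/15
back: M1=-13/6−1/4·22/15=-38/15
M: M0=0, M1=-38/15, M2=22/15, M3=0
seg 0: a=-1, c=M0/2=0, d=(M1−M0)/(6·3)=-19/135, b=Δ0−h0·(2M0+M1)/6=49/15
seg 1: a=5, c=M1/2=-19/15, d=(M2−M1)/(6·3)=2/9, b=Δ1−h1·(2M1+M2)/6=-8/15
seg 2: a=-2, c=M2/2=11/15, d=(M3−M2)/(6·3)=-11/135, b=Δ2−h2·(2M2+M3)/6=-32/15
t_q=9/4 → seg 0, τ=9/4; S=-1+49/15·τ+0·τ²+-19/135·τ³=1519/320

  seg 0: a=-1 b=49/15 c=0 d=-19/135
  seg 1: a=5 b=-8/15 c=-19/15 d=2/9
  seg 2: a=-2 b=-32/15 c=11/15 d=-11/135
S(9/4) = 1519/320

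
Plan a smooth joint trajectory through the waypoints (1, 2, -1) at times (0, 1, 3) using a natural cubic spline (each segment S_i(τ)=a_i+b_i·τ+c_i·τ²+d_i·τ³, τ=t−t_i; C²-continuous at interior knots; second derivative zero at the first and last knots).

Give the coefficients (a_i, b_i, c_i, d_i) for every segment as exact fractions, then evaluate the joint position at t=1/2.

Δ: Δ0=1, Δ1=-3/2
row 1: diag=6, rhs=-15; c'=1/3, d'=-5/2
back: M1=-5/2
M: M0=0, M1=-5/2, M2=0
seg 0: a=1, c=M0/2=0, d=(M1−M0)/(6·1)=-5/12, b=Δ0−h0·(2M0+M1)/6=17/12
seg 1: a=2, c=M1/2=-5/4, d=(M2−M1)/(6·2)=5/24, b=Δ1−h1·(2M1+M2)/6=1/6
t_q=1/2 → seg 0, τ=1/2; S=1+17/12·τ+0·τ²+-5/12·τ³=53/32

  seg 0: a=1 b=17/12 c=0 d=-5/12
  seg 1: a=2 b=1/6 c=-5/4 d=5/24
S(1/2) = 53/32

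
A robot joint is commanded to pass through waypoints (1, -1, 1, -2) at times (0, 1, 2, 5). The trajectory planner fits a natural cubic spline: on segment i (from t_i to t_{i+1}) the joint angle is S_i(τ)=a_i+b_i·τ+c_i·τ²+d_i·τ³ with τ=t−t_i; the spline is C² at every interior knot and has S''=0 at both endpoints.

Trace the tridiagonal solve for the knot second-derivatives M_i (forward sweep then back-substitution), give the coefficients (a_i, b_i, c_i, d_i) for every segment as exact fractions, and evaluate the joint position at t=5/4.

Δ: Δ0=-2, Δ1=2, Δ2=-1
row 1: diag=4, rhs=24; c'=1/4, d'=6
row 2: denom=8−1·1/4=31/4; d'=(-18−1·6)/(31/4)=-96/31
back: M2=-96/31
back: M1=6−1/4·-96/31=210/31
M: M0=0, M1=210/31, M2=-96/31, M3=0
seg 0: a=1, c=M0/2=0, d=(M1−M0)/(6·1)=35/31, b=Δ0−h0·(2M0+M1)/6=-97/31
seg 1: a=-1, c=M1/2=105/31, d=(M2−M1)/(6·1)=-51/31, b=Δ1−h1·(2M1+M2)/6=8/31
seg 2: a=1, c=M2/2=-48/31, d=(M3−M2)/(6·3)=16/93, b=Δ2−h2·(2M2+M3)/6=65/31
t_q=5/4 → seg 1, τ=1/4; S=-1+8/31·τ+105/31·τ²+-51/31·τ³=-1487/1984

  seg 0: a=1 b=-97/31 c=0 d=35/31
  seg 1: a=-1 b=8/31 c=105/31 d=-51/31
  seg 2: a=1 b=65/31 c=-48/31 d=16/93
S(5/4) = -1487/1984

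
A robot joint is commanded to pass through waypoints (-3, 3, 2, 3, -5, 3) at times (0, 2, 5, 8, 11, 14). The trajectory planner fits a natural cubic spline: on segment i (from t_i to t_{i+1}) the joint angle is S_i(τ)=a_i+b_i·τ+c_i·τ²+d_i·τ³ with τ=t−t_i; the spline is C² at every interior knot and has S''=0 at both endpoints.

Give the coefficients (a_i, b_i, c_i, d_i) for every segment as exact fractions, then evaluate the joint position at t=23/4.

Δ: Δ0=3, Δ1=-1/3, Δ2=1/3, Δ3=-8/3, Δ4=8/3
row 1: diag=10, rhs=-20; c'=3/10, d'=-2
row 2: denom=12−3·3/10=111/10; d'=(4−3·-2)/(111/10)=100/111
row 3: denom=12−3·10/37=414/37; d'=(-18−3·100/111)/(414/37)=-383/207
row 4: denom=12−3·37/138=515/46; d'=(32−3·-383/207)/(515/46)=5182/1545
back: M4=5182/1545
back: M3=-383/207−37/138·5182/1545=-1416/515
back: M2=100/111−10/37·-1416/515=508/309
back: M1=-2−3/10·508/309=-1284/515
M: M0=0, M1=-1284/515, M2=508/309, M3=-1416/515, M4=5182/1545, M5=0
seg 0: a=-3, c=M0/2=0, d=(M1−M0)/(6·2)=-107/515, b=Δ0−h0·(2M0+M1)/6=1973/515
seg 1: a=3, c=M1/2=-642/515, d=(M2−M1)/(6·3)=3196/13905, b=Δ1−h1·(2M1+M2)/6=689/515
seg 2: a=2, c=M2/2=254/309, d=(M3−M2)/(6·3)=-3394/13905, b=Δ2−h2·(2M2+M3)/6=33/515
seg 3: a=3, c=M3/2=-708/515, d=(M4−M3)/(6·3)=943/2781, b=Δ3−h3·(2M3+M4)/6=-821/515
seg 4: a=-5, c=M4/2=2591/1545, d=(M5−M4)/(6·3)=-2591/13905, b=Δ4−h4·(2M4+M5)/6=-354/515
t_q=23/4 → seg 2, τ=3/4; S=2+33/515·τ+254/309·τ²+-3394/13905·τ³=7935/3296

  seg 0: a=-3 b=1973/515 c=0 d=-107/515
  seg 1: a=3 b=689/515 c=-642/515 d=3196/13905
  seg 2: a=2 b=33/515 c=254/309 d=-3394/13905
  seg 3: a=3 b=-821/515 c=-708/515 d=943/2781
  seg 4: a=-5 b=-354/515 c=2591/1545 d=-2591/13905
S(23/4) = 7935/3296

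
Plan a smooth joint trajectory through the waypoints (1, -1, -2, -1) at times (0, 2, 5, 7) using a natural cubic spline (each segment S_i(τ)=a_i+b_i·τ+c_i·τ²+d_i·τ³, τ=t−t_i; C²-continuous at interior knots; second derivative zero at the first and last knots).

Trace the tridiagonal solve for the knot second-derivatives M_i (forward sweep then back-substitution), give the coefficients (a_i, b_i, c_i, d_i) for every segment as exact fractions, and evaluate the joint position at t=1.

  seg 0: a=1 b=-298/273 c=0 d=25/1092
  seg 1: a=-1 b=-223/273 c=25/182 d=1/126
  seg 2: a=-2 b=121/546 c=19/91 d=-19/546
S(1) = -25/364

Δ: Δ0=-1, Δ1=-1/3, Δ2=1/2
row 1: diag=10, rhs=4; c'=3/10, d'=2/5
row 2: denom=10−3·3/10=91/10; d'=(5−3·2/5)/(91/10)=38/91
back: M2=38/91
back: M1=2/5−3/10·38/91=25/91
M: M0=0, M1=25/91, M2=38/91, M3=0
seg 0: a=1, c=M0/2=0, d=(M1−M0)/(6·2)=25/1092, b=Δ0−h0·(2M0+M1)/6=-298/273
seg 1: a=-1, c=M1/2=25/182, d=(M2−M1)/(6·3)=1/126, b=Δ1−h1·(2M1+M2)/6=-223/273
seg 2: a=-2, c=M2/2=19/91, d=(M3−M2)/(6·2)=-19/546, b=Δ2−h2·(2M2+M3)/6=121/546
t_q=1 → seg 0, τ=1; S=1+-298/273·τ+0·τ²+25/1092·τ³=-25/364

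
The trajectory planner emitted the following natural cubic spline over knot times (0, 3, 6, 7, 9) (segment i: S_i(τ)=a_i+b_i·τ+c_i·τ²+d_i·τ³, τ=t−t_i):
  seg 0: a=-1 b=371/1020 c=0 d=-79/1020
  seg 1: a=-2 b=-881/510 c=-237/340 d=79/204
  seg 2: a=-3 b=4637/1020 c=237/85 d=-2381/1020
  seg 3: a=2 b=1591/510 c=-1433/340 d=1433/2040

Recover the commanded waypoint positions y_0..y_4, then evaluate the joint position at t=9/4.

y_0=-1 y_1=-2 y_2=-3 y_3=2 y_4=-3
S(9/4) = -23149/21760

y_0 = S_0(0) = a_0 = -1
y_1 = S_1(0) = a_1 = -2
y_2 = S_2(0) = a_2 = -3
y_3 = S_3(0) = a_3 = 2
y_4 = S_3(2) = -3
t_q=9/4 is in segment 0 (τ=9/4); S_0(τ)=-23149/21760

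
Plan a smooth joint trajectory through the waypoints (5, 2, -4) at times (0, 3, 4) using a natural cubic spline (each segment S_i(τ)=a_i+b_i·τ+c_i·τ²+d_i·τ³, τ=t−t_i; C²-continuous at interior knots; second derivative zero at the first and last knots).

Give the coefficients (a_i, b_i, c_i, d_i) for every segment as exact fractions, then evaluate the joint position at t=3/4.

  seg 0: a=5 b=7/8 c=0 d=-5/24
  seg 1: a=2 b=-19/4 c=-15/8 d=5/8
S(3/4) = 2851/512

Δ: Δ0=-1, Δ1=-6
row 1: diag=8, rhs=-30; c'=1/8, d'=-15/4
back: M1=-15/4
M: M0=0, M1=-15/4, M2=0
seg 0: a=5, c=M0/2=0, d=(M1−M0)/(6·3)=-5/24, b=Δ0−h0·(2M0+M1)/6=7/8
seg 1: a=2, c=M1/2=-15/8, d=(M2−M1)/(6·1)=5/8, b=Δ1−h1·(2M1+M2)/6=-19/4
t_q=3/4 → seg 0, τ=3/4; S=5+7/8·τ+0·τ²+-5/24·τ³=2851/512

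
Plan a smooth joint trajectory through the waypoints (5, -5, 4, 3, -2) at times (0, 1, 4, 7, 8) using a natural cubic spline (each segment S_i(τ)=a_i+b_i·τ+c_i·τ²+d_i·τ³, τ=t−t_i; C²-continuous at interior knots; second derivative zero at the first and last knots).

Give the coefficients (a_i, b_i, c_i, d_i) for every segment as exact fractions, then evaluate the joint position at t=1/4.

Δ: Δ0=-10, Δ1=3, Δ2=-1/3, Δ3=-5
row 1: diag=8, rhs=78; c'=3/8, d'=39/4
row 2: denom=12−3·3/8=87/8; d'=(-20−3·39/4)/(87/8)=-394/87
row 3: denom=8−3·8/29=208/29; d'=(-28−3·-394/87)/(208/29)=-209/104
back: M3=-209/104
back: M2=-394/87−8/29·-209/104=-155/39
back: M1=39/4−3/8·-155/39=1169/104
M: M0=0, M1=1169/104, M2=-155/39, M3=-209/104, M4=0
seg 0: a=5, c=M0/2=0, d=(M1−M0)/(6·1)=1169/624, b=Δ0−h0·(2M0+M1)/6=-7409/624
seg 1: a=-5, c=M1/2=1169/208, d=(M2−M1)/(6·3)=-4747/5616, b=Δ1−h1·(2M1+M2)/6=-1951/312
seg 2: a=4, c=M2/2=-155/78, d=(M3−M2)/(6·3)=613/5616, b=Δ2−h2·(2M2+M3)/6=223/48
seg 3: a=3, c=M3/2=-209/208, d=(M4−M3)/(6·1)=209/624, b=Δ3−h3·(2M3+M4)/6=-1351/312
t_q=1/4 → seg 0, τ=1/4; S=5+-7409/624·τ+0·τ²+1169/624·τ³=27435/13312

  seg 0: a=5 b=-7409/624 c=0 d=1169/624
  seg 1: a=-5 b=-1951/312 c=1169/208 d=-4747/5616
  seg 2: a=4 b=223/48 c=-155/78 d=613/5616
  seg 3: a=3 b=-1351/312 c=-209/208 d=209/624
S(1/4) = 27435/13312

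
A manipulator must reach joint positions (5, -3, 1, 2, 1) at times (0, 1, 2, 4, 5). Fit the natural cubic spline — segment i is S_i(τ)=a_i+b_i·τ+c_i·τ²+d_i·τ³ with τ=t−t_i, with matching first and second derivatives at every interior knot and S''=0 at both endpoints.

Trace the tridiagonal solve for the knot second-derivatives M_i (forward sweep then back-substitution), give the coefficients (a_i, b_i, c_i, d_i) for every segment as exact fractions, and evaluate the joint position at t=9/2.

  seg 0: a=5 b=-689/61 c=0 d=201/61
  seg 1: a=-3 b=-86/61 c=603/61 d=-273/61
  seg 2: a=1 b=301/61 c=-216/61 d=323/488
  seg 3: a=2 b=-157/122 c=105/244 d=-35/244
S(9/2) = 2823/1952

Δ: Δ0=-8, Δ1=4, Δ2=1/2, Δ3=-1
row 1: diag=4, rhs=72; c'=1/4, d'=18
row 2: denom=6−1·1/4=23/4; d'=(-21−1·18)/(23/4)=-156/23
row 3: denom=6−2·8/23=122/23; d'=(-9−2·-156/23)/(122/23)=105/122
back: M3=105/122
back: M2=-156/23−8/23·105/122=-432/61
back: M1=18−1/4·-432/61=1206/61
M: M0=0, M1=1206/61, M2=-432/61, M3=105/122, M4=0
seg 0: a=5, c=M0/2=0, d=(M1−M0)/(6·1)=201/61, b=Δ0−h0·(2M0+M1)/6=-689/61
seg 1: a=-3, c=M1/2=603/61, d=(M2−M1)/(6·1)=-273/61, b=Δ1−h1·(2M1+M2)/6=-86/61
seg 2: a=1, c=M2/2=-216/61, d=(M3−M2)/(6·2)=323/488, b=Δ2−h2·(2M2+M3)/6=301/61
seg 3: a=2, c=M3/2=105/244, d=(M4−M3)/(6·1)=-35/244, b=Δ3−h3·(2M3+M4)/6=-157/122
t_q=9/2 → seg 3, τ=1/2; S=2+-157/122·τ+105/244·τ²+-35/244·τ³=2823/1952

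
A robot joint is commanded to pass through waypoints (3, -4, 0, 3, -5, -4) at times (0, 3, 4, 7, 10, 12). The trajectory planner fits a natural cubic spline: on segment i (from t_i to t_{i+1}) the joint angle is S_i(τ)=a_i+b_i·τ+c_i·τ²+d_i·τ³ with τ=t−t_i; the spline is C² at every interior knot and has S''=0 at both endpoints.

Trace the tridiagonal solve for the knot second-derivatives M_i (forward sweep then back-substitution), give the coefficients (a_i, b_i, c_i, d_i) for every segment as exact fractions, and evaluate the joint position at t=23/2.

Δ: Δ0=-7/3, Δ1=4, Δ2=1, Δ3=-8/3, Δ4=1/2
row 1: diag=8, rhs=38; c'=1/8, d'=19/4
row 2: denom=8−1·1/8=63/8; d'=(-18−1·19/4)/(63/8)=-26/9
row 3: denom=12−3·8/21=76/7; d'=(-22−3·-26/9)/(76/7)=-70/57
row 4: denom=10−3·21/76=697/76; d'=(19−3·-70/57)/(697/76)=1724/697
back: M4=1724/697
back: M3=-70/57−21/76·1724/697=-3997/2091
back: M2=-26/9−8/21·-3997/2091=-1506/697
back: M1=19/4−1/8·-1506/697=3499/697
M: M0=0, M1=3499/697, M2=-1506/697, M3=-3997/2091, M4=1724/697, M5=0
seg 0: a=3, c=M0/2=0, d=(M1−M0)/(6·3)=3499/12546, b=Δ0−h0·(2M0+M1)/6=-20255/4182
seg 1: a=-4, c=M1/2=3499/1394, d=(M2−M1)/(6·1)=-5005/4182, b=Δ1−h1·(2M1+M2)/6=5618/2091
seg 2: a=0, c=M2/2=-753/697, d=(M3−M2)/(6·3)=521/37638, b=Δ2−h2·(2M2+M3)/6=17215/4182
seg 3: a=3, c=M3/2=-3997/4182, d=(M4−M3)/(6·3)=9169/37638, b=Δ3−h3·(2M3+M4)/6=-245/123
seg 4: a=-5, c=M4/2=862/697, d=(M5−M4)/(6·2)=-431/2091, b=Δ4−h4·(2M4+M5)/6=-4805/4182
t_q=23/2 → seg 4, τ=3/2; S=-5+-4805/4182·τ+862/697·τ²+-431/2091·τ³=-25853/5576

  seg 0: a=3 b=-20255/4182 c=0 d=3499/12546
  seg 1: a=-4 b=5618/2091 c=3499/1394 d=-5005/4182
  seg 2: a=0 b=17215/4182 c=-753/697 d=521/37638
  seg 3: a=3 b=-245/123 c=-3997/4182 d=9169/37638
  seg 4: a=-5 b=-4805/4182 c=862/697 d=-431/2091
S(23/2) = -25853/5576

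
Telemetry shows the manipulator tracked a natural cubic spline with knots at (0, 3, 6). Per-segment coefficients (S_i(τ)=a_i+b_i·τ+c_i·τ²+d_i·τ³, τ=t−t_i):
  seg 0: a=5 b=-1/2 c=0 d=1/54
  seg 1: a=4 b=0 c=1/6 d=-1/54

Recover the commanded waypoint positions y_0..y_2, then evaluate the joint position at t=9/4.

y_0 = S_0(0) = a_0 = 5
y_1 = S_1(0) = a_1 = 4
y_2 = S_1(3) = 5
t_q=9/4 is in segment 0 (τ=9/4); S_0(τ)=523/128

y_0=5 y_1=4 y_2=5
S(9/4) = 523/128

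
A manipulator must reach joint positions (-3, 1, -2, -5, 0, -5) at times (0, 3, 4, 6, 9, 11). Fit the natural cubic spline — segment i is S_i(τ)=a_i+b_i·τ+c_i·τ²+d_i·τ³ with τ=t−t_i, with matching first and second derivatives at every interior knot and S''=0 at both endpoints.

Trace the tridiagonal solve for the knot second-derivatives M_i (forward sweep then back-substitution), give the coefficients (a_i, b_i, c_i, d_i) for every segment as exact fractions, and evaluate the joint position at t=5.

  seg 0: a=-3 b=7999/2638 c=0 d=-13445/71226
  seg 1: a=1 b=-2723/1319 c=-13445/7914 d=6041/7914
  seg 2: a=-2 b=-25105/7914 c=2339/3957 d=1939/15828
  seg 3: a=-5 b=1747/2638 c=10495/7914 d=-11768/35613
  seg 4: a=0 b=-799/2638 c=-4347/2638 d=1449/5276
S(5) = -70571/15828

Δ: Δ0=4/3, Δ1=-3, Δ2=-3/2, Δ3=5/3, Δ4=-5/2
row 1: diag=8, rhs=-26; c'=1/8, d'=-13/4
row 2: denom=6−1·1/8=47/8; d'=(9−1·-13/4)/(47/8)=98/47
row 3: denom=10−2·16/47=438/47; d'=(19−2·98/47)/(438/47)=697/438
row 4: denom=10−3·47/146=1319/146; d'=(-25−3·697/438)/(1319/146)=-4347/1319
back: M4=-4347/1319
back: M3=697/438−47/146·-4347/1319=10495/3957
back: M2=98/47−16/47·10495/3957=4678/3957
back: M1=-13/4−1/8·4678/3957=-13445/3957
M: M0=0, M1=-13445/3957, M2=4678/3957, M3=10495/3957, M4=-4347/1319, M5=0
seg 0: a=-3, c=M0/2=0, d=(M1−M0)/(6·3)=-13445/71226, b=Δ0−h0·(2M0+M1)/6=7999/2638
seg 1: a=1, c=M1/2=-13445/7914, d=(M2−M1)/(6·1)=6041/7914, b=Δ1−h1·(2M1+M2)/6=-2723/1319
seg 2: a=-2, c=M2/2=2339/3957, d=(M3−M2)/(6·2)=1939/15828, b=Δ2−h2·(2M2+M3)/6=-25105/7914
seg 3: a=-5, c=M3/2=10495/7914, d=(M4−M3)/(6·3)=-11768/35613, b=Δ3−h3·(2M3+M4)/6=1747/2638
seg 4: a=0, c=M4/2=-4347/2638, d=(M5−M4)/(6·2)=1449/5276, b=Δ4−h4·(2M4+M5)/6=-799/2638
t_q=5 → seg 2, τ=1; S=-2+-25105/7914·τ+2339/3957·τ²+1939/15828·τ³=-70571/15828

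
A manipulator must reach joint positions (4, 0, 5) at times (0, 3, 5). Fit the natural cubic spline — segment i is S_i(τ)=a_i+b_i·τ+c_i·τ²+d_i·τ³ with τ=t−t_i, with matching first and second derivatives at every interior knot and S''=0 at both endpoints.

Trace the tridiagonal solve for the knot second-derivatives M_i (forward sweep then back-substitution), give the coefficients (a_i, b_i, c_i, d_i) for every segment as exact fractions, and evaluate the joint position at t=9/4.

Δ: Δ0=-4/3, Δ1=5/2
row 1: diag=10, rhs=23; c'=1/5, d'=23/10
back: M1=23/10
M: M0=0, M1=23/10, M2=0
seg 0: a=4, c=M0/2=0, d=(M1−M0)/(6·3)=23/180, b=Δ0−h0·(2M0+M1)/6=-149/60
seg 1: a=0, c=M1/2=23/20, d=(M2−M1)/(6·2)=-23/120, b=Δ1−h1·(2M1+M2)/6=29/30
t_q=9/4 → seg 0, τ=9/4; S=4+-149/60·τ+0·τ²+23/180·τ³=-169/1280

  seg 0: a=4 b=-149/60 c=0 d=23/180
  seg 1: a=0 b=29/30 c=23/20 d=-23/120
S(9/4) = -169/1280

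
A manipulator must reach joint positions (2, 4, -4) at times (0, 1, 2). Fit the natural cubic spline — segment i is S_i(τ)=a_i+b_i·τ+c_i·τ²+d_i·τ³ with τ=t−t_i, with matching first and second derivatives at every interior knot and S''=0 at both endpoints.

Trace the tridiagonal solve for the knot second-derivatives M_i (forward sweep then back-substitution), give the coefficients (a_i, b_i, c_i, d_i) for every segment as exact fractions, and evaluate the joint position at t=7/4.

  seg 0: a=2 b=9/2 c=0 d=-5/2
  seg 1: a=4 b=-3 c=-15/2 d=5/2
S(7/4) = -181/128

Δ: Δ0=2, Δ1=-8
row 1: diag=4, rhs=-60; c'=1/4, d'=-15
back: M1=-15
M: M0=0, M1=-15, M2=0
seg 0: a=2, c=M0/2=0, d=(M1−M0)/(6·1)=-5/2, b=Δ0−h0·(2M0+M1)/6=9/2
seg 1: a=4, c=M1/2=-15/2, d=(M2−M1)/(6·1)=5/2, b=Δ1−h1·(2M1+M2)/6=-3
t_q=7/4 → seg 1, τ=3/4; S=4+-3·τ+-15/2·τ²+5/2·τ³=-181/128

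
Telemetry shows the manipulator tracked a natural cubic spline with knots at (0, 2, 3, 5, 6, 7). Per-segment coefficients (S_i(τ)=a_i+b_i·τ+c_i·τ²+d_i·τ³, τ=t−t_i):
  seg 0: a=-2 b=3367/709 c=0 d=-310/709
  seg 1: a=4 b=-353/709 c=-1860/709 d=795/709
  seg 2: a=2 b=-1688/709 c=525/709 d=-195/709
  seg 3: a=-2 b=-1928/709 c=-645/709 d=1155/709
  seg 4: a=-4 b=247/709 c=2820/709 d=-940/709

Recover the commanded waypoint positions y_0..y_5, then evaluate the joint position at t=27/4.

y_0 = S_0(0) = a_0 = -2
y_1 = S_1(0) = a_1 = 4
y_2 = S_2(0) = a_2 = 2
y_3 = S_3(0) = a_3 = -2
y_4 = S_4(0) = a_4 = -4
y_5 = S_4(1) = -1
t_q=27/4 is in segment 4 (τ=3/4); S_4(τ)=-23377/11344

y_0=-2 y_1=4 y_2=2 y_3=-2 y_4=-4 y_5=-1
S(27/4) = -23377/11344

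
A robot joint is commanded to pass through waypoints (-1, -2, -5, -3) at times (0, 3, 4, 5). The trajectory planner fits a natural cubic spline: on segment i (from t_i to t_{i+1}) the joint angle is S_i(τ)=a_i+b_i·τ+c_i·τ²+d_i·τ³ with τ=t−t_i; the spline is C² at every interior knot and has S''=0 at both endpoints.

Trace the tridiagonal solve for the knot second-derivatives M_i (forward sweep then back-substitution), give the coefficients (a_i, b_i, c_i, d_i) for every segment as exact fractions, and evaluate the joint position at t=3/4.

Δ: Δ0=-1/3, Δ1=-3, Δ2=2
row 1: diag=8, rhs=-16; c'=1/8, d'=-2
row 2: denom=4−1·1/8=31/8; d'=(30−1·-2)/(31/8)=256/31
back: M2=256/31
back: M1=-2−1/8·256/31=-94/31
M: M0=0, M1=-94/31, M2=256/31, M3=0
seg 0: a=-1, c=M0/2=0, d=(M1−M0)/(6·3)=-47/279, b=Δ0−h0·(2M0+M1)/6=110/93
seg 1: a=-2, c=M1/2=-47/31, d=(M2−M1)/(6·1)=175/93, b=Δ1−h1·(2M1+M2)/6=-313/93
seg 2: a=-5, c=M2/2=128/31, d=(M3−M2)/(6·1)=-128/93, b=Δ2−h2·(2M2+M3)/6=-70/93
t_q=3/4 → seg 0, τ=3/4; S=-1+110/93·τ+0·τ²+-47/279·τ³=-365/1984

  seg 0: a=-1 b=110/93 c=0 d=-47/279
  seg 1: a=-2 b=-313/93 c=-47/31 d=175/93
  seg 2: a=-5 b=-70/93 c=128/31 d=-128/93
S(3/4) = -365/1984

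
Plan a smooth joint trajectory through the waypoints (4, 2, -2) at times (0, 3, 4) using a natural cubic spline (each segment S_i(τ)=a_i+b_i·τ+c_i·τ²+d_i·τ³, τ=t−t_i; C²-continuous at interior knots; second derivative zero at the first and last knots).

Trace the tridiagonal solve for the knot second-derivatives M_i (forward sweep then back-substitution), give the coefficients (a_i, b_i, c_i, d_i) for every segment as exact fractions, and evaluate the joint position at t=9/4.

Δ: Δ0=-2/3, Δ1=-4
row 1: diag=8, rhs=-20; c'=1/8, d'=-5/2
back: M1=-5/2
M: M0=0, M1=-5/2, M2=0
seg 0: a=4, c=M0/2=0, d=(M1−M0)/(6·3)=-5/36, b=Δ0−h0·(2M0+M1)/6=7/12
seg 1: a=2, c=M1/2=-5/4, d=(M2−M1)/(6·1)=5/12, b=Δ1−h1·(2M1+M2)/6=-19/6
t_q=9/4 → seg 0, τ=9/4; S=4+7/12·τ+0·τ²+-5/36·τ³=955/256

  seg 0: a=4 b=7/12 c=0 d=-5/36
  seg 1: a=2 b=-19/6 c=-5/4 d=5/12
S(9/4) = 955/256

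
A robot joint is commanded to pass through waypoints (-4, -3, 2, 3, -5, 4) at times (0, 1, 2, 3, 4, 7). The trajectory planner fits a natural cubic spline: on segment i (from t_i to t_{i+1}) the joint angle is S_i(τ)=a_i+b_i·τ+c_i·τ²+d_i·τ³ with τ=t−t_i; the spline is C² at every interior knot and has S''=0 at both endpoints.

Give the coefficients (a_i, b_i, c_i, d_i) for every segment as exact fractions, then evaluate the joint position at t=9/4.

  seg 0: a=-4 b=-72/433 c=0 d=505/433
  seg 1: a=-3 b=1443/433 c=1515/433 d=-793/433
  seg 2: a=2 b=2094/433 c=-864/433 d=-797/433
  seg 3: a=3 b=-2025/433 c=-3255/433 d=1816/433
  seg 4: a=-5 b=-3087/433 c=2193/433 d=-731/1299
S(9/4) = 84675/27712

Δ: Δ0=1, Δ1=5, Δ2=1, Δ3=-8, Δ4=3
row 1: diag=4, rhs=24; c'=1/4, d'=6
row 2: denom=4−1·1/4=15/4; d'=(-24−1·6)/(15/4)=-8
row 3: denom=4−1·4/15=56/15; d'=(-54−1·-8)/(56/15)=-345/28
row 4: denom=8−1·15/56=433/56; d'=(66−1·-345/28)/(433/56)=4386/433
back: M4=4386/433
back: M3=-345/28−15/56·4386/433=-6510/433
back: M2=-8−4/15·-6510/433=-1728/433
back: M1=6−1/4·-1728/433=3030/433
M: M0=0, M1=3030/433, M2=-1728/433, M3=-6510/433, M4=4386/433, M5=0
seg 0: a=-4, c=M0/2=0, d=(M1−M0)/(6·1)=505/433, b=Δ0−h0·(2M0+M1)/6=-72/433
seg 1: a=-3, c=M1/2=1515/433, d=(M2−M1)/(6·1)=-793/433, b=Δ1−h1·(2M1+M2)/6=1443/433
seg 2: a=2, c=M2/2=-864/433, d=(M3−M2)/(6·1)=-797/433, b=Δ2−h2·(2M2+M3)/6=2094/433
seg 3: a=3, c=M3/2=-3255/433, d=(M4−M3)/(6·1)=1816/433, b=Δ3−h3·(2M3+M4)/6=-2025/433
seg 4: a=-5, c=M4/2=2193/433, d=(M5−M4)/(6·3)=-731/1299, b=Δ4−h4·(2M4+M5)/6=-3087/433
t_q=9/4 → seg 2, τ=1/4; S=2+2094/433·τ+-864/433·τ²+-797/433·τ³=84675/27712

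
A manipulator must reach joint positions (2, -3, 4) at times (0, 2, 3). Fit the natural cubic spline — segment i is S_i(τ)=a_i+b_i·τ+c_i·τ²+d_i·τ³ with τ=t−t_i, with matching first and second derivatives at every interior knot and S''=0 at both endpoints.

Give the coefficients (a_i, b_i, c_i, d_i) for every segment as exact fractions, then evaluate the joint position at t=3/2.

  seg 0: a=2 b=-17/3 c=0 d=19/24
  seg 1: a=-3 b=23/6 c=19/4 d=-19/12
S(3/2) = -245/64

Δ: Δ0=-5/2, Δ1=7
row 1: diag=6, rhs=57; c'=1/6, d'=19/2
back: M1=19/2
M: M0=0, M1=19/2, M2=0
seg 0: a=2, c=M0/2=0, d=(M1−M0)/(6·2)=19/24, b=Δ0−h0·(2M0+M1)/6=-17/3
seg 1: a=-3, c=M1/2=19/4, d=(M2−M1)/(6·1)=-19/12, b=Δ1−h1·(2M1+M2)/6=23/6
t_q=3/2 → seg 0, τ=3/2; S=2+-17/3·τ+0·τ²+19/24·τ³=-245/64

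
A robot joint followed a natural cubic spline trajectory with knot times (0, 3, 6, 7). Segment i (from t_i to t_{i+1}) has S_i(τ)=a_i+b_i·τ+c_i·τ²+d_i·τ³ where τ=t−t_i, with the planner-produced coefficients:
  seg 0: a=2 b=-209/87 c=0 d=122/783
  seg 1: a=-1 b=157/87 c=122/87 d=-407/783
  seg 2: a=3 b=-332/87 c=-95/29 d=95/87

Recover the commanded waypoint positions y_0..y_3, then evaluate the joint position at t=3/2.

y_0=2 y_1=-1 y_2=3 y_3=-3
S(3/2) = -125/116

y_0 = S_0(0) = a_0 = 2
y_1 = S_1(0) = a_1 = -1
y_2 = S_2(0) = a_2 = 3
y_3 = S_2(1) = -3
t_q=3/2 is in segment 0 (τ=3/2); S_0(τ)=-125/116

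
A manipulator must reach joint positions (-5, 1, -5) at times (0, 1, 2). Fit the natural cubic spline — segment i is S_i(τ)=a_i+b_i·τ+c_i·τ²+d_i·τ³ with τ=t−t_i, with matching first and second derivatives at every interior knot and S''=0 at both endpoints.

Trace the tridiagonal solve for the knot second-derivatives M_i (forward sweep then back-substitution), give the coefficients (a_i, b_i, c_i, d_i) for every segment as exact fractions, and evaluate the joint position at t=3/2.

  seg 0: a=-5 b=9 c=0 d=-3
  seg 1: a=1 b=0 c=-9 d=3
S(3/2) = -7/8

Δ: Δ0=6, Δ1=-6
row 1: diag=4, rhs=-72; c'=1/4, d'=-18
back: M1=-18
M: M0=0, M1=-18, M2=0
seg 0: a=-5, c=M0/2=0, d=(M1−M0)/(6·1)=-3, b=Δ0−h0·(2M0+M1)/6=9
seg 1: a=1, c=M1/2=-9, d=(M2−M1)/(6·1)=3, b=Δ1−h1·(2M1+M2)/6=0
t_q=3/2 → seg 1, τ=1/2; S=1+0·τ+-9·τ²+3·τ³=-7/8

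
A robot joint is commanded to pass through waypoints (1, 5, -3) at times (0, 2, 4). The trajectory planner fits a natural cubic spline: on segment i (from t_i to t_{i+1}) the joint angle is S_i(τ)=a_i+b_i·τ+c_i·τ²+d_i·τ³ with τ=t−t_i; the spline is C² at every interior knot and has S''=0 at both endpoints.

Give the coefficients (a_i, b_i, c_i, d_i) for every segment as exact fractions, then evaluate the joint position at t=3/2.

Δ: Δ0=2, Δ1=-4
row 1: diag=8, rhs=-36; c'=1/4, d'=-9/2
back: M1=-9/2
M: M0=0, M1=-9/2, M2=0
seg 0: a=1, c=M0/2=0, d=(M1−M0)/(6·2)=-3/8, b=Δ0−h0·(2M0+M1)/6=7/2
seg 1: a=5, c=M1/2=-9/4, d=(M2−M1)/(6·2)=3/8, b=Δ1−h1·(2M1+M2)/6=-1
t_q=3/2 → seg 0, τ=3/2; S=1+7/2·τ+0·τ²+-3/8·τ³=319/64

  seg 0: a=1 b=7/2 c=0 d=-3/8
  seg 1: a=5 b=-1 c=-9/4 d=3/8
S(3/2) = 319/64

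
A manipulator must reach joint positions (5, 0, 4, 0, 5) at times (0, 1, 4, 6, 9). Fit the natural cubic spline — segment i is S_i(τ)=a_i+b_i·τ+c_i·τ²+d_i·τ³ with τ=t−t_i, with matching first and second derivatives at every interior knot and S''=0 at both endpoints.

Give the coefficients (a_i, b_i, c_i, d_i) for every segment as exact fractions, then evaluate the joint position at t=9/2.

Δ: Δ0=-5, Δ1=4/3, Δ2=-2, Δ3=5/3
row 1: diag=8, rhs=38; c'=3/8, d'=19/4
row 2: denom=10−3·3/8=71/8; d'=(-20−3·19/4)/(71/8)=-274/71
row 3: denom=10−2·16/71=678/71; d'=(22−2·-274/71)/(678/71)=1055/339
back: M3=1055/339
back: M2=-274/71−16/71·1055/339=-1546/339
back: M1=19/4−3/8·-1546/339=730/113
M: M0=0, M1=730/113, M2=-1546/339, M3=1055/339, M4=0
seg 0: a=5, c=M0/2=0, d=(M1−M0)/(6·1)=365/339, b=Δ0−h0·(2M0+M1)/6=-2060/339
seg 1: a=0, c=M1/2=365/113, d=(M2−M1)/(6·3)=-1868/3051, b=Δ1−h1·(2M1+M2)/6=-965/339
seg 2: a=4, c=M2/2=-773/339, d=(M3−M2)/(6·2)=289/452, b=Δ2−h2·(2M2+M3)/6=1/339
seg 3: a=0, c=M3/2=1055/678, d=(M4−M3)/(6·3)=-1055/6102, b=Δ3−h3·(2M3+M4)/6=-490/339
t_q=9/2 → seg 2, τ=1/2; S=4+1/339·τ+-773/339·τ²+289/452·τ³=12697/3616

  seg 0: a=5 b=-2060/339 c=0 d=365/339
  seg 1: a=0 b=-965/339 c=365/113 d=-1868/3051
  seg 2: a=4 b=1/339 c=-773/339 d=289/452
  seg 3: a=0 b=-490/339 c=1055/678 d=-1055/6102
S(9/2) = 12697/3616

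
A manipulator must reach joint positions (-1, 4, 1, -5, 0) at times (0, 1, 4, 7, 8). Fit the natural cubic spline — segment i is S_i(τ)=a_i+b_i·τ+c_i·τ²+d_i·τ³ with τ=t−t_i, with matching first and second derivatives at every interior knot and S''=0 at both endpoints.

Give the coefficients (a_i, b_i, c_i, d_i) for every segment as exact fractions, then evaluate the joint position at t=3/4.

  seg 0: a=-1 b=1185/208 c=0 d=-145/208
  seg 1: a=4 b=375/104 c=-435/208 d=347/1872
  seg 2: a=1 b=-63/16 c=-11/26 d=667/1872
  seg 3: a=-5 b=327/104 c=579/208 d=-193/208
S(3/4) = 39653/13312

Δ: Δ0=5, Δ1=-1, Δ2=-2, Δ3=5
row 1: diag=8, rhs=-36; c'=3/8, d'=-9/2
row 2: denom=12−3·3/8=87/8; d'=(-6−3·-9/2)/(87/8)=20/29
row 3: denom=8−3·8/29=208/29; d'=(42−3·20/29)/(208/29)=579/104
back: M3=579/104
back: M2=20/29−8/29·579/104=-11/13
back: M1=-9/2−3/8·-11/13=-435/104
M: M0=0, M1=-435/104, M2=-11/13, M3=579/104, M4=0
seg 0: a=-1, c=M0/2=0, d=(M1−M0)/(6·1)=-145/208, b=Δ0−h0·(2M0+M1)/6=1185/208
seg 1: a=4, c=M1/2=-435/208, d=(M2−M1)/(6·3)=347/1872, b=Δ1−h1·(2M1+M2)/6=375/104
seg 2: a=1, c=M2/2=-11/26, d=(M3−M2)/(6·3)=667/1872, b=Δ2−h2·(2M2+M3)/6=-63/16
seg 3: a=-5, c=M3/2=579/208, d=(M4−M3)/(6·1)=-193/208, b=Δ3−h3·(2M3+M4)/6=327/104
t_q=3/4 → seg 0, τ=3/4; S=-1+1185/208·τ+0·τ²+-145/208·τ³=39653/13312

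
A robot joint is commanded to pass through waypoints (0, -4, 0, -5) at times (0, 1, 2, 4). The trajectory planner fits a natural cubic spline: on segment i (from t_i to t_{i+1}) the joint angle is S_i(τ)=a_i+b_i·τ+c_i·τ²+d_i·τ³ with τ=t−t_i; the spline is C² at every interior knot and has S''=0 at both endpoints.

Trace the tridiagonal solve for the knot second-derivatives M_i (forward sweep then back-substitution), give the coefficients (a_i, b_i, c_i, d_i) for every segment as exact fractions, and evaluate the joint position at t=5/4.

  seg 0: a=0 b=-293/46 c=0 d=109/46
  seg 1: a=-4 b=17/23 c=327/46 d=-177/46
  seg 2: a=0 b=157/46 c=-102/23 d=17/23
S(5/4) = -10101/2944

Δ: Δ0=-4, Δ1=4, Δ2=-5/2
row 1: diag=4, rhs=48; c'=1/4, d'=12
row 2: denom=6−1·1/4=23/4; d'=(-39−1·12)/(23/4)=-204/23
back: M2=-204/23
back: M1=12−1/4·-204/23=327/23
M: M0=0, M1=327/23, M2=-204/23, M3=0
seg 0: a=0, c=M0/2=0, d=(M1−M0)/(6·1)=109/46, b=Δ0−h0·(2M0+M1)/6=-293/46
seg 1: a=-4, c=M1/2=327/46, d=(M2−M1)/(6·1)=-177/46, b=Δ1−h1·(2M1+M2)/6=17/23
seg 2: a=0, c=M2/2=-102/23, d=(M3−M2)/(6·2)=17/23, b=Δ2−h2·(2M2+M3)/6=157/46
t_q=5/4 → seg 1, τ=1/4; S=-4+17/23·τ+327/46·τ²+-177/46·τ³=-10101/2944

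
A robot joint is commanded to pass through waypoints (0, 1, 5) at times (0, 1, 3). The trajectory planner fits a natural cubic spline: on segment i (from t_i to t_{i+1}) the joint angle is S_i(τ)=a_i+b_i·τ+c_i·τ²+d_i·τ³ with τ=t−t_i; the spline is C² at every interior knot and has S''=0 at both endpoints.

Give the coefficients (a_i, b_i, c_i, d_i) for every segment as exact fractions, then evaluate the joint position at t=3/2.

  seg 0: a=0 b=5/6 c=0 d=1/6
  seg 1: a=1 b=4/3 c=1/2 d=-1/12
S(3/2) = 57/32

Δ: Δ0=1, Δ1=2
row 1: diag=6, rhs=6; c'=1/3, d'=1
back: M1=1
M: M0=0, M1=1, M2=0
seg 0: a=0, c=M0/2=0, d=(M1−M0)/(6·1)=1/6, b=Δ0−h0·(2M0+M1)/6=5/6
seg 1: a=1, c=M1/2=1/2, d=(M2−M1)/(6·2)=-1/12, b=Δ1−h1·(2M1+M2)/6=4/3
t_q=3/2 → seg 1, τ=1/2; S=1+4/3·τ+1/2·τ²+-1/12·τ³=57/32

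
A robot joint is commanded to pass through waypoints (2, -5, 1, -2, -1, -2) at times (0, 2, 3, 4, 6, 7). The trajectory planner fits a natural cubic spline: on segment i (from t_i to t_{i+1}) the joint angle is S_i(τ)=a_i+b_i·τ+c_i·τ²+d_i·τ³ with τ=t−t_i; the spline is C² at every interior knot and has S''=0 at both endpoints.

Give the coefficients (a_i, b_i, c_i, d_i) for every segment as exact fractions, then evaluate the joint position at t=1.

Δ: Δ0=-7/2, Δ1=6, Δ2=-3, Δ3=1/2, Δ4=-1
row 1: diag=6, rhs=57; c'=1/6, d'=19/2
row 2: denom=4−1·1/6=23/6; d'=(-54−1·19/2)/(23/6)=-381/23
row 3: denom=6−1·6/23=132/23; d'=(21−1·-381/23)/(132/23)=72/11
row 4: denom=6−2·23/66=175/33; d'=(-9−2·72/11)/(175/33)=-729/175
back: M4=-729/175
back: M3=72/11−23/66·-729/175=2799/350
back: M2=-381/23−6/23·2799/350=-3264/175
back: M1=19/2−1/6·-3264/175=4413/350
M: M0=0, M1=4413/350, M2=-3264/175, M3=2799/350, M4=-729/175, M5=0
seg 0: a=2, c=M0/2=0, d=(M1−M0)/(6·2)=1471/1400, b=Δ0−h0·(2M0+M1)/6=-1348/175
seg 1: a=-5, c=M1/2=4413/700, d=(M2−M1)/(6·1)=-521/100, b=Δ1−h1·(2M1+M2)/6=1717/350
seg 2: a=1, c=M2/2=-1632/175, d=(M3−M2)/(6·1)=3109/700, b=Δ2−h2·(2M2+M3)/6=1319/700
seg 3: a=-2, c=M3/2=2799/700, d=(M4−M3)/(6·2)=-1419/1400, b=Δ3−h3·(2M3+M4)/6=-241/70
seg 4: a=-1, c=M4/2=-729/350, d=(M5−M4)/(6·1)=243/350, b=Δ4−h4·(2M4+M5)/6=68/175
t_q=1 → seg 0, τ=1; S=2+-1348/175·τ+0·τ²+1471/1400·τ³=-6513/1400

  seg 0: a=2 b=-1348/175 c=0 d=1471/1400
  seg 1: a=-5 b=1717/350 c=4413/700 d=-521/100
  seg 2: a=1 b=1319/700 c=-1632/175 d=3109/700
  seg 3: a=-2 b=-241/70 c=2799/700 d=-1419/1400
  seg 4: a=-1 b=68/175 c=-729/350 d=243/350
S(1) = -6513/1400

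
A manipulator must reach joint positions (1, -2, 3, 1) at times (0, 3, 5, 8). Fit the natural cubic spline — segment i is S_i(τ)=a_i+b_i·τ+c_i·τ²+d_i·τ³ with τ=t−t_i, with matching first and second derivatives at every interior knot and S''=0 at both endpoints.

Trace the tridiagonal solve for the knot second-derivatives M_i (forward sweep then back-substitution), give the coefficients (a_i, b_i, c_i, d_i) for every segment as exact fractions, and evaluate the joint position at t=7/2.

Δ: Δ0=-1, Δ1=5/2, Δ2=-2/3
row 1: diag=10, rhs=21; c'=1/5, d'=21/10
row 2: denom=10−2·1/5=48/5; d'=(-19−2·21/10)/(48/5)=-29/12
back: M2=-29/12
back: M1=21/10−1/5·-29/12=31/12
M: M0=0, M1=31/12, M2=-29/12, M3=0
seg 0: a=1, c=M0/2=0, d=(M1−M0)/(6·3)=31/216, b=Δ0−h0·(2M0+M1)/6=-55/24
seg 1: a=-2, c=M1/2=31/24, d=(M2−M1)/(6·2)=-5/12, b=Δ1−h1·(2M1+M2)/6=19/12
seg 2: a=3, c=M2/2=-29/24, d=(M3−M2)/(6·3)=29/216, b=Δ2−h2·(2M2+M3)/6=7/4
t_q=7/2 → seg 1, τ=1/2; S=-2+19/12·τ+31/24·τ²+-5/12·τ³=-15/16

  seg 0: a=1 b=-55/24 c=0 d=31/216
  seg 1: a=-2 b=19/12 c=31/24 d=-5/12
  seg 2: a=3 b=7/4 c=-29/24 d=29/216
S(7/2) = -15/16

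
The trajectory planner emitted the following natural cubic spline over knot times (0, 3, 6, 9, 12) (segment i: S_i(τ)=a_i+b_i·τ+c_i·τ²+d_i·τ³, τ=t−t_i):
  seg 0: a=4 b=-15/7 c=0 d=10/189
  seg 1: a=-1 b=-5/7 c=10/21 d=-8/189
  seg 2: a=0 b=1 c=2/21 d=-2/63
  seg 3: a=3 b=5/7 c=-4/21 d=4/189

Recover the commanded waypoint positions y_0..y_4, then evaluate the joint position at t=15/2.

y_0=4 y_1=-1 y_2=0 y_3=3 y_4=4
S(15/2) = 45/28

y_0 = S_0(0) = a_0 = 4
y_1 = S_1(0) = a_1 = -1
y_2 = S_2(0) = a_2 = 0
y_3 = S_3(0) = a_3 = 3
y_4 = S_3(3) = 4
t_q=15/2 is in segment 2 (τ=3/2); S_2(τ)=45/28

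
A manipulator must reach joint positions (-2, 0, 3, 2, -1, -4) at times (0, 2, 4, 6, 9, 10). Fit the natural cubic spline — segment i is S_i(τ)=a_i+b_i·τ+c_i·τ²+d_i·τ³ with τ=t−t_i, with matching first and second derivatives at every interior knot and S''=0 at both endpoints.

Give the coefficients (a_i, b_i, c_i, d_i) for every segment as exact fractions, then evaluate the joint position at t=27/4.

  seg 0: a=-2 b=103/143 c=0 d=10/143
  seg 1: a=0 b=223/143 c=60/143 d=-257/1144
  seg 2: a=3 b=155/286 c=-531/572 d=233/1144
  seg 3: a=2 b=-8/11 c=42/143 d=-5/39
  seg 4: a=-1 b=-347/143 c=-123/143 d=41/143
S(27/4) = 14329/9152

Δ: Δ0=1, Δ1=3/2, Δ2=-1/2, Δ3=-1, Δ4=-3
row 1: diag=8, rhs=3; c'=1/4, d'=3/8
row 2: denom=8−2·1/4=15/2; d'=(-12−2·3/8)/(15/2)=-17/10
row 3: denom=10−2·4/15=142/15; d'=(-3−2·-17/10)/(142/15)=3/71
row 4: denom=8−3·45/142=1001/142; d'=(-12−3·3/71)/(1001/142)=-246/143
back: M4=-246/143
back: M3=3/71−45/142·-246/143=84/143
back: M2=-17/10−4/15·84/143=-531/286
back: M1=3/8−1/4·-531/286=120/143
M: M0=0, M1=120/143, M2=-531/286, M3=84/143, M4=-246/143, M5=0
seg 0: a=-2, c=M0/2=0, d=(M1−M0)/(6·2)=10/143, b=Δ0−h0·(2M0+M1)/6=103/143
seg 1: a=0, c=M1/2=60/143, d=(M2−M1)/(6·2)=-257/1144, b=Δ1−h1·(2M1+M2)/6=223/143
seg 2: a=3, c=M2/2=-531/572, d=(M3−M2)/(6·2)=233/1144, b=Δ2−h2·(2M2+M3)/6=155/286
seg 3: a=2, c=M3/2=42/143, d=(M4−M3)/(6·3)=-5/39, b=Δ3−h3·(2M3+M4)/6=-8/11
seg 4: a=-1, c=M4/2=-123/143, d=(M5−M4)/(6·1)=41/143, b=Δ4−h4·(2M4+M5)/6=-347/143
t_q=27/4 → seg 3, τ=3/4; S=2+-8/11·τ+42/143·τ²+-5/39·τ³=14329/9152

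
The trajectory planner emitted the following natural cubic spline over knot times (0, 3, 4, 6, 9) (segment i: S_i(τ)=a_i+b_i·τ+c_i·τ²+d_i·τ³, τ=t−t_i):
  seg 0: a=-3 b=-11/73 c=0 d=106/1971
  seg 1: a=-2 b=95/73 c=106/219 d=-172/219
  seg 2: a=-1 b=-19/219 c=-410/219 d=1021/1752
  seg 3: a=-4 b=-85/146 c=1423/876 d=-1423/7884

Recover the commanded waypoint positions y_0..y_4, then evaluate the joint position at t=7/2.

y_0=-3 y_1=-2 y_2=-1 y_3=-4 y_4=4
S(7/2) = -581/438

y_0 = S_0(0) = a_0 = -3
y_1 = S_1(0) = a_1 = -2
y_2 = S_2(0) = a_2 = -1
y_3 = S_3(0) = a_3 = -4
y_4 = S_3(3) = 4
t_q=7/2 is in segment 1 (τ=1/2); S_1(τ)=-581/438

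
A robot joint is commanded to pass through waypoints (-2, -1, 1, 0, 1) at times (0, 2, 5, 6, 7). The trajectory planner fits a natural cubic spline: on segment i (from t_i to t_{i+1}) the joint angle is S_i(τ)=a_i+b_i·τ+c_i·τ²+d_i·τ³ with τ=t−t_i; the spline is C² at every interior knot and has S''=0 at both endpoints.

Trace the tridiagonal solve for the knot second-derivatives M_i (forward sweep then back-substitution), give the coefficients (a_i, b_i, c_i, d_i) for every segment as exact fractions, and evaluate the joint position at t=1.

  seg 0: a=-2 b=112/411 c=0 d=187/3288
  seg 1: a=-1 b=785/822 c=187/548 d=-719/4932
  seg 2: a=1 b=-1535/1644 c=-133/137 d=1487/1644
  seg 3: a=0 b=-133/822 c=955/548 d=-955/1644
S(1) = -1831/1096

Δ: Δ0=1/2, Δ1=2/3, Δ2=-1, Δ3=1
row 1: diag=10, rhs=1; c'=3/10, d'=1/10
row 2: denom=8−3·3/10=71/10; d'=(-10−3·1/10)/(71/10)=-103/71
row 3: denom=4−1·10/71=274/71; d'=(12−1·-103/71)/(274/71)=955/274
back: M3=955/274
back: M2=-103/71−10/71·955/274=-266/137
back: M1=1/10−3/10·-266/137=187/274
M: M0=0, M1=187/274, M2=-266/137, M3=955/274, M4=0
seg 0: a=-2, c=M0/2=0, d=(M1−M0)/(6·2)=187/3288, b=Δ0−h0·(2M0+M1)/6=112/411
seg 1: a=-1, c=M1/2=187/548, d=(M2−M1)/(6·3)=-719/4932, b=Δ1−h1·(2M1+M2)/6=785/822
seg 2: a=1, c=M2/2=-133/137, d=(M3−M2)/(6·1)=1487/1644, b=Δ2−h2·(2M2+M3)/6=-1535/1644
seg 3: a=0, c=M3/2=955/548, d=(M4−M3)/(6·1)=-955/1644, b=Δ3−h3·(2M3+M4)/6=-133/822
t_q=1 → seg 0, τ=1; S=-2+112/411·τ+0·τ²+187/3288·τ³=-1831/1096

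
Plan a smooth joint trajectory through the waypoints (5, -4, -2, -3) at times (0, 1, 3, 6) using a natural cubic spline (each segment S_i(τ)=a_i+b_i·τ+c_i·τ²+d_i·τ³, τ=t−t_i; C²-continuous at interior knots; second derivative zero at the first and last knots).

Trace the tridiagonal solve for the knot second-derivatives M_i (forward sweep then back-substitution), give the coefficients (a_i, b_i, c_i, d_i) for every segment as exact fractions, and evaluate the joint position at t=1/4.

Δ: Δ0=-9, Δ1=1, Δ2=-1/3
row 1: diag=6, rhs=60; c'=1/3, d'=10
row 2: denom=10−2·1/3=28/3; d'=(-8−2·10)/(28/3)=-3
back: M2=-3
back: M1=10−1/3·-3=11
M: M0=0, M1=11, M2=-3, M3=0
seg 0: a=5, c=M0/2=0, d=(M1−M0)/(6·1)=11/6, b=Δ0−h0·(2M0+M1)/6=-65/6
seg 1: a=-4, c=M1/2=11/2, d=(M2−M1)/(6·2)=-7/6, b=Δ1−h1·(2M1+M2)/6=-16/3
seg 2: a=-2, c=M2/2=-3/2, d=(M3−M2)/(6·3)=1/6, b=Δ2−h2·(2M2+M3)/6=8/3
t_q=1/4 → seg 0, τ=1/4; S=5+-65/6·τ+0·τ²+11/6·τ³=297/128

  seg 0: a=5 b=-65/6 c=0 d=11/6
  seg 1: a=-4 b=-16/3 c=11/2 d=-7/6
  seg 2: a=-2 b=8/3 c=-3/2 d=1/6
S(1/4) = 297/128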